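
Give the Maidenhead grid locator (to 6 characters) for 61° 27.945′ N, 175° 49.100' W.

AP21cl

Shift to the Maidenhead origin (180°W, 90°S): lon 4.1817, lat 151.4658.
Field: 4.1817/20 → 0 → A, 151.4658/10 → 15 → P; chars AP.
Square: 4.1817/2 → 2, 1.4658/1 → 1; chars 21.
Subsquare: 0.1817/0.0833333 → 2 → c, 0.4658/0.0416667 → 11 → l; chars cl.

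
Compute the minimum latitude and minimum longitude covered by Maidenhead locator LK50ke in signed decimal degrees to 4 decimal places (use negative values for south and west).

10.1667, 50.8333

Field L=11, K=10: +11·20° lon, +10·10° lat → SW at lon 40°, lat 10°.
Square 5, 0: +5·2° lon, +0·1° lat → SW at lon 50°, lat 10°.
Subsquare k=10, e=4: +10·0.0833333° lon, +4·0.0416667° lat → SW at lon 50.8333°, lat 10.1667°.
latitude 10.1667, longitude 50.8333.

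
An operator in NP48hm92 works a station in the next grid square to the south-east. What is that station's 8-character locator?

NP48im01

Longitude extended square 9; +1 → 10, wraps to 0, carry into subsquare.
Longitude subsquare h = 7; +1 → 8 = i.
Latitude extended square 2; −1 → 1.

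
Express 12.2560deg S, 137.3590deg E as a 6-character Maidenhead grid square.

Add 180° to longitude and 90° to latitude: 317.3590, 77.7440.
Field: lon ⌊317.3590/20⌋ = 15 → P; lat ⌊77.7440/10⌋ = 7 → H.
Square: lon ⌊17.3590/2⌋ = 8; lat ⌊7.7440/1⌋ = 7.
Subsquare: lon ⌊1.3590/0.0833333⌋ = 16 → q; lat ⌊0.7440/0.0416667⌋ = 17 → r.

PH87qr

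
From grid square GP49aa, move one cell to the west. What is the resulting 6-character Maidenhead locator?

Longitude subsquare a = 0; −1 → -1, wraps to 23 = x, carry into square.
Longitude square 4; −1 → 3.
The latitude characters are unchanged.

GP39xa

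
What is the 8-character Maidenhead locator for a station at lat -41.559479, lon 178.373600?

Add 180° to longitude and 90° to latitude: 358.37360, 48.44052.
Field (20°×10°, letters A–R): lon ⌊358.37360/20⌋ = 17 → R; lat ⌊48.44052/10⌋ = 4 → E.
Square (2°×1°, digits 0–9): lon ⌊18.37360/2⌋ = 9; lat ⌊8.44052/1⌋ = 8.
Subsquare (5′×2.5′, letters a–x): lon ⌊0.37360/0.0833333⌋ = 4 → e; lat ⌊0.44052/0.0416667⌋ = 10 → k.
Extended square (30″×15″, digits 0–9): lon ⌊0.04027/0.00833333⌋ = 4; lat ⌊0.02385/0.00416667⌋ = 5.

RE98ek45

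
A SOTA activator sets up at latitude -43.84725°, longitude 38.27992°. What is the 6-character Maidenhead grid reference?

KE96dd

Shift to the Maidenhead origin (180°W, 90°S): lon 218.2799, lat 46.1527.
Field (20°×10°, letters A–R): 218.2799/20 → 10 → K, 46.1527/10 → 4 → E; chars KE.
Square (2°×1°, digits 0–9): 18.2799/2 → 9, 6.1527/1 → 6; chars 96.
Subsquare (5′×2.5′, letters a–x): 0.2799/0.0833333 → 3 → d, 0.1527/0.0416667 → 3 → d; chars dd.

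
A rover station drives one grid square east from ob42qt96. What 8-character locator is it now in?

Longitude extended square 9; +1 → 10, wraps to 0, carry into subsquare.
Longitude subsquare q = 16; +1 → 17 = r.
The latitude characters are unchanged.

OB42rt06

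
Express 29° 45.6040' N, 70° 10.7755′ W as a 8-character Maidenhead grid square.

Add 180° to longitude and 90° to latitude: 109.82041, 119.76007.
Field: lon ⌊109.82041/20⌋ = 5 → F; lat ⌊119.76007/10⌋ = 11 → L.
Square: lon ⌊9.82041/2⌋ = 4; lat ⌊9.76007/1⌋ = 9.
Subsquare: lon ⌊1.82041/0.0833333⌋ = 21 → v; lat ⌊0.76007/0.0416667⌋ = 18 → s.
Extended square: lon ⌊0.07041/0.00833333⌋ = 8; lat ⌊0.01007/0.00416667⌋ = 2.

FL49vs82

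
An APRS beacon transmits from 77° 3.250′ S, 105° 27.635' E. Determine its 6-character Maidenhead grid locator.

OB22rw

Shift to the Maidenhead origin (180°W, 90°S): lon 285.4606, lat 12.9458.
Field: 285.4606/20 → 14 → O, 12.9458/10 → 1 → B; chars OB.
Square: 5.4606/2 → 2, 2.9458/1 → 2; chars 22.
Subsquare: 1.4606/0.0833333 → 17 → r, 0.9458/0.0416667 → 22 → w; chars rw.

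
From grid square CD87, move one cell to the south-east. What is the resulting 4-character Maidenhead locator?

CD96

Longitude square 8; +1 → 9.
Latitude square 7; −1 → 6.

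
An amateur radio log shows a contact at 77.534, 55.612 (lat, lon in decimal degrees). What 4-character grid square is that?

LQ77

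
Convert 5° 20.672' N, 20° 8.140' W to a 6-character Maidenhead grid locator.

HJ95wi

Add 180° to longitude and 90° to latitude: 159.8643, 95.3445.
Field: lon ⌊159.8643/20⌋ = 7 → H; lat ⌊95.3445/10⌋ = 9 → J.
Square: lon ⌊19.8643/2⌋ = 9; lat ⌊5.3445/1⌋ = 5.
Subsquare: lon ⌊1.8643/0.0833333⌋ = 22 → w; lat ⌊0.3445/0.0416667⌋ = 8 → i.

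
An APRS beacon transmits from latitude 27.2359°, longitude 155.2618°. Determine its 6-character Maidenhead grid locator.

Shift to the Maidenhead origin (180°W, 90°S): lon 335.2618, lat 117.2359.
Field (20°×10°, letters A–R): 335.2618/20 → 16 → Q, 117.2359/10 → 11 → L; chars QL.
Square (2°×1°, digits 0–9): 15.2618/2 → 7, 7.2359/1 → 7; chars 77.
Subsquare (5′×2.5′, letters a–x): 1.2618/0.0833333 → 15 → p, 0.2359/0.0416667 → 5 → f; chars pf.

QL77pf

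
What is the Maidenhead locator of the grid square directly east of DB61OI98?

Longitude extended square 9; +1 → 10, wraps to 0, carry into subsquare.
Longitude subsquare o = 14; +1 → 15 = p.
The latitude characters are unchanged.

DB61pi08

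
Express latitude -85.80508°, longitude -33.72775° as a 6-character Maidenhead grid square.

Shift to the Maidenhead origin (180°W, 90°S): lon 146.2722, lat 4.1949.
Field: 146.2722/20 → 7 → H, 4.1949/10 → 0 → A; chars HA.
Square: 6.2722/2 → 3, 4.1949/1 → 4; chars 34.
Subsquare: 0.2722/0.0833333 → 3 → d, 0.1949/0.0416667 → 4 → e; chars de.

HA34de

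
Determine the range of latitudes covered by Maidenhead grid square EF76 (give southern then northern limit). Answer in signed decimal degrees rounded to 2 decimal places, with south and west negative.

-34.00, -33.00

Field E=4, F=5: +4·20° lon, +5·10° lat → SW at lon -100°, lat -40°.
Square 7, 6: +7·2° lon, +6·1° lat → SW at lon -86°, lat -34°.
Cell spans 2° lon × 1° lat.
south -34.00, north -33.00.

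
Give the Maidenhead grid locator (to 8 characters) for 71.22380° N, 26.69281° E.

KQ31if33

Shift to the Maidenhead origin (180°W, 90°S): lon 206.69281, lat 161.22380.
Field (20°×10°, letters A–R): 206.69281/20 → 10 → K, 161.22380/10 → 16 → Q; chars KQ.
Square (2°×1°, digits 0–9): 6.69281/2 → 3, 1.22380/1 → 1; chars 31.
Subsquare (5′×2.5′, letters a–x): 0.69281/0.0833333 → 8 → i, 0.22380/0.0416667 → 5 → f; chars if.
Extended square (30″×15″, digits 0–9): 0.02614/0.00833333 → 3, 0.01547/0.00416667 → 3; chars 33.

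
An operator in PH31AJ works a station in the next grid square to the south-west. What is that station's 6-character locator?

PH21xi

Longitude subsquare a = 0; −1 → -1, wraps to 23 = x, carry into square.
Longitude square 3; −1 → 2.
Latitude subsquare j = 9; −1 → 8 = i.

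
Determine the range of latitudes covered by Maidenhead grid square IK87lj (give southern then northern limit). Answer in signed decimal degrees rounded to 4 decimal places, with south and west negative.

Field I=8, K=10: +8·20° lon, +10·10° lat → SW at lon -20°, lat 10°.
Square 8, 7: +8·2° lon, +7·1° lat → SW at lon -4°, lat 17°.
Subsquare l=11, j=9: +11·0.0833333° lon, +9·0.0416667° lat → SW at lon -3.08333°, lat 17.375°.
Cell spans 0.0833333° lon × 0.0416667° lat.
south 17.3750, north 17.4167.

17.3750, 17.4167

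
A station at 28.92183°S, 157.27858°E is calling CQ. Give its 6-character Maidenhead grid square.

QG81pb

Add 180° to longitude and 90° to latitude: 337.2786, 61.0782.
Field: 337.2786/20 → 16 → Q, 61.0782/10 → 6 → G; chars QG.
Square: 17.2786/2 → 8, 1.0782/1 → 1; chars 81.
Subsquare: 1.2786/0.0833333 → 15 → p, 0.0782/0.0416667 → 1 → b; chars pb.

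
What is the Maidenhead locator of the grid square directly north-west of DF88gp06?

Longitude extended square 0; −1 → -1, wraps to 9, carry into subsquare.
Longitude subsquare g = 6; −1 → 5 = f.
Latitude extended square 6; +1 → 7.

DF88fp97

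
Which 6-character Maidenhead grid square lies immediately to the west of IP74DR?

IP74cr

Longitude subsquare d = 3; −1 → 2 = c.
The latitude characters are unchanged.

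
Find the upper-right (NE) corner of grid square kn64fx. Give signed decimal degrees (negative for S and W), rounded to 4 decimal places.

45.0000, 32.5000

Field K=10, N=13: +10·20° lon, +13·10° lat → SW at lon 20°, lat 40°.
Square 6, 4: +6·2° lon, +4·1° lat → SW at lon 32°, lat 44°.
Subsquare f=5, x=23: +5·0.0833333° lon, +23·0.0416667° lat → SW at lon 32.4167°, lat 44.9583°.
Cell spans 0.0833333° lon × 0.0416667° lat. NE corner is SW corner plus one full cell.
latitude 45.0000, longitude 32.5000.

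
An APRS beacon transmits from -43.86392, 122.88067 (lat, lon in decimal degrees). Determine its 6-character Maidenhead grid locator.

PE16kd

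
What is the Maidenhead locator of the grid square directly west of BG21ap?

Longitude subsquare a = 0; −1 → -1, wraps to 23 = x, carry into square.
Longitude square 2; −1 → 1.
The latitude characters are unchanged.

BG11xp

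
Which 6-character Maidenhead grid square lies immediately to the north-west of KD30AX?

KD21xa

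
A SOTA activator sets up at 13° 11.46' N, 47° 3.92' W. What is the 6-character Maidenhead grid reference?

GK63le

Add 180° to longitude and 90° to latitude: 132.9347, 103.1910.
Field: lon ⌊132.9347/20⌋ = 6 → G; lat ⌊103.1910/10⌋ = 10 → K.
Square: lon ⌊12.9347/2⌋ = 6; lat ⌊3.1910/1⌋ = 3.
Subsquare: lon ⌊0.9347/0.0833333⌋ = 11 → l; lat ⌊0.1910/0.0416667⌋ = 4 → e.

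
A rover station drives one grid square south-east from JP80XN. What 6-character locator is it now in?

Longitude subsquare x = 23; +1 → 24, wraps to 0 = a, carry into square.
Longitude square 8; +1 → 9.
Latitude subsquare n = 13; −1 → 12 = m.

JP90am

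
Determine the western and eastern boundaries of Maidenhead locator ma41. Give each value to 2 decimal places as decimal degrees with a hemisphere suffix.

Field M=12, A=0: +12·20° lon, +0·10° lat → SW at lon 60°, lat -90°.
Square 4, 1: +4·2° lon, +1·1° lat → SW at lon 68°, lat -89°.
Cell spans 2° lon × 1° lat.
west 68.00° E, east 70.00° E.

68.00° E, 70.00° E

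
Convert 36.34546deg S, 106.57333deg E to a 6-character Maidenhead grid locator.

OF33gp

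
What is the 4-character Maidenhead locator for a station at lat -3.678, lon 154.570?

QI76

Shift to the Maidenhead origin (180°W, 90°S): lon 334.57, lat 86.32.
Field: lon ⌊334.57/20⌋ = 16 → Q; lat ⌊86.32/10⌋ = 8 → I.
Square: lon ⌊14.57/2⌋ = 7; lat ⌊6.32/1⌋ = 6.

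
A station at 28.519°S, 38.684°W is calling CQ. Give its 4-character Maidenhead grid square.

Add 180° to longitude and 90° to latitude: 141.32, 61.48.
Field: lon ⌊141.32/20⌋ = 7 → H; lat ⌊61.48/10⌋ = 6 → G.
Square: lon ⌊1.32/2⌋ = 0; lat ⌊1.48/1⌋ = 1.

HG01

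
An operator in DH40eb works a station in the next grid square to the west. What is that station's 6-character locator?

DH40db

Longitude subsquare e = 4; −1 → 3 = d.
The latitude characters are unchanged.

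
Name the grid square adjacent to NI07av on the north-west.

MI97xw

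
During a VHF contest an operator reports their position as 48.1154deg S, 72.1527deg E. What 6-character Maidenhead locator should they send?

Add 180° to longitude and 90° to latitude: 252.1527, 41.8846.
Field: lon ⌊252.1527/20⌋ = 12 → M; lat ⌊41.8846/10⌋ = 4 → E.
Square: lon ⌊12.1527/2⌋ = 6; lat ⌊1.8846/1⌋ = 1.
Subsquare: lon ⌊0.1527/0.0833333⌋ = 1 → b; lat ⌊0.8846/0.0416667⌋ = 21 → v.

ME61bv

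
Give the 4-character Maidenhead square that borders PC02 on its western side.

OC92

Longitude square 0; −1 → -1, wraps to 9, carry into field.
Longitude field P = 15; −1 → 14 = O.
The latitude characters are unchanged.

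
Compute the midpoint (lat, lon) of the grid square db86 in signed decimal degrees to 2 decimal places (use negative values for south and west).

Field D=3, B=1: +3·20° lon, +1·10° lat → SW at lon -120°, lat -80°.
Square 8, 6: +8·2° lon, +6·1° lat → SW at lon -104°, lat -74°.
Cell spans 2° lon × 1° lat. Centre is SW corner plus half of each.
latitude -73.50, longitude -103.00.

-73.50, -103.00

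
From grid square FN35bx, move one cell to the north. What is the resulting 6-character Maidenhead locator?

Latitude subsquare x = 23; +1 → 24, wraps to 0 = a, carry into square.
Latitude square 5; +1 → 6.
The longitude characters are unchanged.

FN36ba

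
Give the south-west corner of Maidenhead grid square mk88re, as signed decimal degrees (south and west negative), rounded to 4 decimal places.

18.1667, 77.4167

Field M=12, K=10: +12·20° lon, +10·10° lat → SW at lon 60°, lat 10°.
Square 8, 8: +8·2° lon, +8·1° lat → SW at lon 76°, lat 18°.
Subsquare r=17, e=4: +17·0.0833333° lon, +4·0.0416667° lat → SW at lon 77.4167°, lat 18.1667°.
latitude 18.1667, longitude 77.4167.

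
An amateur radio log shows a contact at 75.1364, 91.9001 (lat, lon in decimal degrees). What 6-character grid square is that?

NQ55wd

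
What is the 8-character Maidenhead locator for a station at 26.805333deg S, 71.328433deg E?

MG53pe96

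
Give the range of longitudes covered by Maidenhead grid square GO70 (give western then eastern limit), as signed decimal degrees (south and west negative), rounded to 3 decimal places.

-46.000, -44.000

Field G=6, O=14: +6·20° lon, +14·10° lat → SW at lon -60°, lat 50°.
Square 7, 0: +7·2° lon, +0·1° lat → SW at lon -46°, lat 50°.
Cell spans 2° lon × 1° lat.
west -46.000, east -44.000.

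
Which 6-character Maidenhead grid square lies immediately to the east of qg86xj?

QG96aj

Longitude subsquare x = 23; +1 → 24, wraps to 0 = a, carry into square.
Longitude square 8; +1 → 9.
The latitude characters are unchanged.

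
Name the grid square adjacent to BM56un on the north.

BM56uo

Latitude subsquare n = 13; +1 → 14 = o.
The longitude characters are unchanged.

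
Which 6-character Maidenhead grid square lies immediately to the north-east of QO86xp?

Longitude subsquare x = 23; +1 → 24, wraps to 0 = a, carry into square.
Longitude square 8; +1 → 9.
Latitude subsquare p = 15; +1 → 16 = q.

QO96aq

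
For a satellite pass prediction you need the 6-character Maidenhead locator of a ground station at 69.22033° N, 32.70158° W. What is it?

HP39pf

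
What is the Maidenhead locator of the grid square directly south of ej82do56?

Latitude extended square 6; −1 → 5.
The longitude characters are unchanged.

EJ82do55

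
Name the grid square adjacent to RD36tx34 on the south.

Latitude extended square 4; −1 → 3.
The longitude characters are unchanged.

RD36tx33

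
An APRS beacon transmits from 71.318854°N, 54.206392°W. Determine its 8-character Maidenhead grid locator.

GQ21vh56

Shift to the Maidenhead origin (180°W, 90°S): lon 125.79361, lat 161.31885.
Field (20°×10°, letters A–R): 125.79361/20 → 6 → G, 161.31885/10 → 16 → Q; chars GQ.
Square (2°×1°, digits 0–9): 5.79361/2 → 2, 1.31885/1 → 1; chars 21.
Subsquare (5′×2.5′, letters a–x): 1.79361/0.0833333 → 21 → v, 0.31885/0.0416667 → 7 → h; chars vh.
Extended square (30″×15″, digits 0–9): 0.04361/0.00833333 → 5, 0.02719/0.00416667 → 6; chars 56.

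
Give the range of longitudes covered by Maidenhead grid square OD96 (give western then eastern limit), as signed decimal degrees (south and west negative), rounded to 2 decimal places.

118.00, 120.00

Field O=14, D=3: +14·20° lon, +3·10° lat → SW at lon 100°, lat -60°.
Square 9, 6: +9·2° lon, +6·1° lat → SW at lon 118°, lat -54°.
Cell spans 2° lon × 1° lat.
west 118.00, east 120.00.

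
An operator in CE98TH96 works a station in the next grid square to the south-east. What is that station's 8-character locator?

Longitude extended square 9; +1 → 10, wraps to 0, carry into subsquare.
Longitude subsquare t = 19; +1 → 20 = u.
Latitude extended square 6; −1 → 5.

CE98uh05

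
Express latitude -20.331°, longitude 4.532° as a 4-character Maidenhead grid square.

JG29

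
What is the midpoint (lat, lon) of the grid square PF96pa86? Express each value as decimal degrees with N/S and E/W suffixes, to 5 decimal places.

33.97292° S, 139.32083° E

Field P=15, F=5: +15·20° lon, +5·10° lat → SW at lon 120°, lat -40°.
Square 9, 6: +9·2° lon, +6·1° lat → SW at lon 138°, lat -34°.
Subsquare p=15, a=0: +15·0.0833333° lon, +0·0.0416667° lat → SW at lon 139.25°, lat -34°.
Extended square 8, 6: +8·0.00833333° lon, +6·0.00416667° lat → SW at lon 139.317°, lat -33.975°.
Cell spans 0.00833333° lon × 0.00416667° lat. Centre is SW corner plus half of each.
latitude 33.97292° S, longitude 139.32083° E.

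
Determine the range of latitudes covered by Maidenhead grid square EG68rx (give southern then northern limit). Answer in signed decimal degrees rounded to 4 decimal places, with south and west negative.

-21.0417, -21.0000

Field E=4, G=6: +4·20° lon, +6·10° lat → SW at lon -100°, lat -30°.
Square 6, 8: +6·2° lon, +8·1° lat → SW at lon -88°, lat -22°.
Subsquare r=17, x=23: +17·0.0833333° lon, +23·0.0416667° lat → SW at lon -86.5833°, lat -21.0417°.
Cell spans 0.0833333° lon × 0.0416667° lat.
south -21.0417, north -21.0000.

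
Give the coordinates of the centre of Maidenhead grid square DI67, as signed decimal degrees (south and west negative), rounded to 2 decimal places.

Field D=3, I=8: +3·20° lon, +8·10° lat → SW at lon -120°, lat -10°.
Square 6, 7: +6·2° lon, +7·1° lat → SW at lon -108°, lat -3°.
Cell spans 2° lon × 1° lat. Centre is SW corner plus half of each.
latitude -2.50, longitude -107.00.

-2.50, -107.00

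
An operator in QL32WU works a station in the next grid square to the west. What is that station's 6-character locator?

Longitude subsquare w = 22; −1 → 21 = v.
The latitude characters are unchanged.

QL32vu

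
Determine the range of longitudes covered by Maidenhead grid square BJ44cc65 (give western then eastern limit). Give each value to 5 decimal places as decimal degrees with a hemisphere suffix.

Field B=1, J=9: +1·20° lon, +9·10° lat → SW at lon -160°, lat 0°.
Square 4, 4: +4·2° lon, +4·1° lat → SW at lon -152°, lat 4°.
Subsquare c=2, c=2: +2·0.0833333° lon, +2·0.0416667° lat → SW at lon -151.833°, lat 4.08333°.
Extended square 6, 5: +6·0.00833333° lon, +5·0.00416667° lat → SW at lon -151.783°, lat 4.10417°.
Cell spans 0.00833333° lon × 0.00416667° lat.
west 151.78333° W, east 151.77500° W.

151.78333° W, 151.77500° W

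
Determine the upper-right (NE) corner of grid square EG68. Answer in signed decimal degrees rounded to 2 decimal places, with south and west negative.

Field E=4, G=6: +4·20° lon, +6·10° lat → SW at lon -100°, lat -30°.
Square 6, 8: +6·2° lon, +8·1° lat → SW at lon -88°, lat -22°.
Cell spans 2° lon × 1° lat. NE corner is SW corner plus one full cell.
latitude -21.00, longitude -86.00.

-21.00, -86.00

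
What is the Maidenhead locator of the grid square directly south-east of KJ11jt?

KJ11ks

Longitude subsquare j = 9; +1 → 10 = k.
Latitude subsquare t = 19; −1 → 18 = s.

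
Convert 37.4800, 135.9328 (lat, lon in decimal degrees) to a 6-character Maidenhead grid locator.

PM77xl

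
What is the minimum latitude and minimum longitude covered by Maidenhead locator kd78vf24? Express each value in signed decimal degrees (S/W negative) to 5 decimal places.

-51.77500, 35.76667

Field K=10, D=3: +10·20° lon, +3·10° lat → SW at lon 20°, lat -60°.
Square 7, 8: +7·2° lon, +8·1° lat → SW at lon 34°, lat -52°.
Subsquare v=21, f=5: +21·0.0833333° lon, +5·0.0416667° lat → SW at lon 35.75°, lat -51.7917°.
Extended square 2, 4: +2·0.00833333° lon, +4·0.00416667° lat → SW at lon 35.7667°, lat -51.775°.
latitude -51.77500, longitude 35.76667.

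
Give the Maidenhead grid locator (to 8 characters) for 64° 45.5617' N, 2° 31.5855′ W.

Add 180° to longitude and 90° to latitude: 177.47358, 154.75936.
Field: 177.47358/20 → 8 → I, 154.75936/10 → 15 → P; chars IP.
Square: 17.47358/2 → 8, 4.75936/1 → 4; chars 84.
Subsquare: 1.47358/0.0833333 → 17 → r, 0.75936/0.0416667 → 18 → s; chars rs.
Extended square: 0.05691/0.00833333 → 6, 0.00936/0.00416667 → 2; chars 62.

IP84rs62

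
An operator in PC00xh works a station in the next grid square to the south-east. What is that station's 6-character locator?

PC10ag

Longitude subsquare x = 23; +1 → 24, wraps to 0 = a, carry into square.
Longitude square 0; +1 → 1.
Latitude subsquare h = 7; −1 → 6 = g.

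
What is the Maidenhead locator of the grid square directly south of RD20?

RC29

Latitude square 0; −1 → -1, wraps to 9, carry into field.
Latitude field D = 3; −1 → 2 = C.
The longitude characters are unchanged.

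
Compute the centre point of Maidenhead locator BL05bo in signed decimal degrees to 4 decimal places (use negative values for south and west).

Field B=1, L=11: +1·20° lon, +11·10° lat → SW at lon -160°, lat 20°.
Square 0, 5: +0·2° lon, +5·1° lat → SW at lon -160°, lat 25°.
Subsquare b=1, o=14: +1·0.0833333° lon, +14·0.0416667° lat → SW at lon -159.917°, lat 25.5833°.
Cell spans 0.0833333° lon × 0.0416667° lat. Centre is SW corner plus half of each.
latitude 25.6042, longitude -159.8750.

25.6042, -159.8750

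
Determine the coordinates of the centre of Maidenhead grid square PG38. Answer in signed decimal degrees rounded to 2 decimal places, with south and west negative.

Field P=15, G=6: +15·20° lon, +6·10° lat → SW at lon 120°, lat -30°.
Square 3, 8: +3·2° lon, +8·1° lat → SW at lon 126°, lat -22°.
Cell spans 2° lon × 1° lat. Centre is SW corner plus half of each.
latitude -21.50, longitude 127.00.

-21.50, 127.00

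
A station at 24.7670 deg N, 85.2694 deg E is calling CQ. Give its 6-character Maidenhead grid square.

Shift to the Maidenhead origin (180°W, 90°S): lon 265.2694, lat 114.7670.
Field (20°×10°, letters A–R): 265.2694/20 → 13 → N, 114.7670/10 → 11 → L; chars NL.
Square (2°×1°, digits 0–9): 5.2694/2 → 2, 4.7670/1 → 4; chars 24.
Subsquare (5′×2.5′, letters a–x): 1.2694/0.0833333 → 15 → p, 0.7670/0.0416667 → 18 → s; chars ps.

NL24ps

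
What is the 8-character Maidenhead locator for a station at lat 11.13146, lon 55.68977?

LK71ud21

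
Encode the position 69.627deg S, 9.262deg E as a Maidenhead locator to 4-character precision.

Shift to the Maidenhead origin (180°W, 90°S): lon 189.26, lat 20.37.
Field: lon ⌊189.26/20⌋ = 9 → J; lat ⌊20.37/10⌋ = 2 → C.
Square: lon ⌊9.26/2⌋ = 4; lat ⌊0.37/1⌋ = 0.

JC40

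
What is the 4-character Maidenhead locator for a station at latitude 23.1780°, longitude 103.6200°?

Offset from 180°W / 90°S: lon 283.62°, lat 113.18°.
Field: 283.62/20 → 14 → O, 113.18/10 → 11 → L; chars OL.
Square: 3.62/2 → 1, 3.18/1 → 3; chars 13.

OL13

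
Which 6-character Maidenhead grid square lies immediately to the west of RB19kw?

RB19jw

Longitude subsquare k = 10; −1 → 9 = j.
The latitude characters are unchanged.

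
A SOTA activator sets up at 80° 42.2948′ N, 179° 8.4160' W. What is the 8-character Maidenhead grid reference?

AR00kq39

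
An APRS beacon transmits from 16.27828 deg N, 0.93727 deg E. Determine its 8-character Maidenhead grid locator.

JK06lg26

Shift to the Maidenhead origin (180°W, 90°S): lon 180.93727, lat 106.27828.
Field: 180.93727/20 → 9 → J, 106.27828/10 → 10 → K; chars JK.
Square: 0.93727/2 → 0, 6.27828/1 → 6; chars 06.
Subsquare: 0.93727/0.0833333 → 11 → l, 0.27828/0.0416667 → 6 → g; chars lg.
Extended square: 0.02060/0.00833333 → 2, 0.02828/0.00416667 → 6; chars 26.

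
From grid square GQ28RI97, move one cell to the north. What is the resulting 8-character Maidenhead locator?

Latitude extended square 7; +1 → 8.
The longitude characters are unchanged.

GQ28ri98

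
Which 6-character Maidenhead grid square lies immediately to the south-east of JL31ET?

JL31fs

Longitude subsquare e = 4; +1 → 5 = f.
Latitude subsquare t = 19; −1 → 18 = s.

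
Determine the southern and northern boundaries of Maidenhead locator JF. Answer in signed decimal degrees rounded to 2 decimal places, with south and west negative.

Field J=9, F=5: +9·20° lon, +5·10° lat → SW at lon 0°, lat -40°.
Cell spans 20° lon × 10° lat.
south -40.00, north -30.00.

-40.00, -30.00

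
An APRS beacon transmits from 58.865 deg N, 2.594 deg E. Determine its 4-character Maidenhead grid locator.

JO18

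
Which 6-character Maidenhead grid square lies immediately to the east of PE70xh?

PE80ah

Longitude subsquare x = 23; +1 → 24, wraps to 0 = a, carry into square.
Longitude square 7; +1 → 8.
The latitude characters are unchanged.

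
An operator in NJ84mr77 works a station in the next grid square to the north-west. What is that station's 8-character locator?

Longitude extended square 7; −1 → 6.
Latitude extended square 7; +1 → 8.

NJ84mr68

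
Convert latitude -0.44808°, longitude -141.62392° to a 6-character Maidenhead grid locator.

BI99en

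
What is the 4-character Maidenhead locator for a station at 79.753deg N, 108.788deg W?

DQ59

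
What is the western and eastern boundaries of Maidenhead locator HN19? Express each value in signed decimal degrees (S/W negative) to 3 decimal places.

-38.000, -36.000

Field H=7, N=13: +7·20° lon, +13·10° lat → SW at lon -40°, lat 40°.
Square 1, 9: +1·2° lon, +9·1° lat → SW at lon -38°, lat 49°.
Cell spans 2° lon × 1° lat.
west -38.000, east -36.000.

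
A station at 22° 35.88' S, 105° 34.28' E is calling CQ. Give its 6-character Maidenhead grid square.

Offset from 180°W / 90°S: lon 285.5713°, lat 67.4020°.
Field: 285.5713/20 → 14 → O, 67.4020/10 → 6 → G; chars OG.
Square: 5.5713/2 → 2, 7.4020/1 → 7; chars 27.
Subsquare: 1.5713/0.0833333 → 18 → s, 0.4020/0.0416667 → 9 → j; chars sj.

OG27sj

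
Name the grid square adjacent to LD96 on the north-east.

MD07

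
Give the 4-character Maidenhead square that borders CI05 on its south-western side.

BI94

Longitude square 0; −1 → -1, wraps to 9, carry into field.
Longitude field C = 2; −1 → 1 = B.
Latitude square 5; −1 → 4.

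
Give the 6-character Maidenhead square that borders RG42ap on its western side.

RG32xp

Longitude subsquare a = 0; −1 → -1, wraps to 23 = x, carry into square.
Longitude square 4; −1 → 3.
The latitude characters are unchanged.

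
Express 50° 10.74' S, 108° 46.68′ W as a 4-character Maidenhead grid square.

DD59

Shift to the Maidenhead origin (180°W, 90°S): lon 71.22, lat 39.82.
Field: lon ⌊71.22/20⌋ = 3 → D; lat ⌊39.82/10⌋ = 3 → D.
Square: lon ⌊11.22/2⌋ = 5; lat ⌊9.82/1⌋ = 9.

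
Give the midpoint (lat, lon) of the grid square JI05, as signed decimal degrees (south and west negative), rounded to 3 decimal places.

-4.500, 1.000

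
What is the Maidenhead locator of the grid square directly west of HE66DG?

Longitude subsquare d = 3; −1 → 2 = c.
The latitude characters are unchanged.

HE66cg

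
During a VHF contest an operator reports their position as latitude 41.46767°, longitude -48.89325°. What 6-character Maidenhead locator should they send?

Offset from 180°W / 90°S: lon 131.1068°, lat 131.4677°.
Field: lon ⌊131.1068/20⌋ = 6 → G; lat ⌊131.4677/10⌋ = 13 → N.
Square: lon ⌊11.1068/2⌋ = 5; lat ⌊1.4677/1⌋ = 1.
Subsquare: lon ⌊1.1068/0.0833333⌋ = 13 → n; lat ⌊0.4677/0.0416667⌋ = 11 → l.

GN51nl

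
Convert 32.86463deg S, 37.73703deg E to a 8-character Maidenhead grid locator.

Offset from 180°W / 90°S: lon 217.73703°, lat 57.13537°.
Field: 217.73703/20 → 10 → K, 57.13537/10 → 5 → F; chars KF.
Square: 17.73703/2 → 8, 7.13537/1 → 7; chars 87.
Subsquare: 1.73703/0.0833333 → 20 → u, 0.13537/0.0416667 → 3 → d; chars ud.
Extended square: 0.07036/0.00833333 → 8, 0.01037/0.00416667 → 2; chars 82.

KF87ud82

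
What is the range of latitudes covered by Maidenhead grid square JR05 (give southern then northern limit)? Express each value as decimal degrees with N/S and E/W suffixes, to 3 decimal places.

85.000° N, 86.000° N

Field J=9, R=17: +9·20° lon, +17·10° lat → SW at lon 0°, lat 80°.
Square 0, 5: +0·2° lon, +5·1° lat → SW at lon 0°, lat 85°.
Cell spans 2° lon × 1° lat.
south 85.000° N, north 86.000° N.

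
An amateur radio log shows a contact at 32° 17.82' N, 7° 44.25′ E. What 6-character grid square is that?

Offset from 180°W / 90°S: lon 187.7375°, lat 122.2970°.
Field: 187.7375/20 → 9 → J, 122.2970/10 → 12 → M; chars JM.
Square: 7.7375/2 → 3, 2.2970/1 → 2; chars 32.
Subsquare: 1.7375/0.0833333 → 20 → u, 0.2970/0.0416667 → 7 → h; chars uh.

JM32uh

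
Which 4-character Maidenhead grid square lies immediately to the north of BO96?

BO97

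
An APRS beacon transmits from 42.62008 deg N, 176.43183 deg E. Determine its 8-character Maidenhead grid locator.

Offset from 180°W / 90°S: lon 356.43183°, lat 132.62008°.
Field (20°×10°, letters A–R): lon ⌊356.43183/20⌋ = 17 → R; lat ⌊132.62008/10⌋ = 13 → N.
Square (2°×1°, digits 0–9): lon ⌊16.43183/2⌋ = 8; lat ⌊2.62008/1⌋ = 2.
Subsquare (5′×2.5′, letters a–x): lon ⌊0.43183/0.0833333⌋ = 5 → f; lat ⌊0.62008/0.0416667⌋ = 14 → o.
Extended square (30″×15″, digits 0–9): lon ⌊0.01516/0.00833333⌋ = 1; lat ⌊0.03675/0.00416667⌋ = 8.

RN82fo18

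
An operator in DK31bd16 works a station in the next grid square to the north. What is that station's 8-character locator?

DK31bd17

Latitude extended square 6; +1 → 7.
The longitude characters are unchanged.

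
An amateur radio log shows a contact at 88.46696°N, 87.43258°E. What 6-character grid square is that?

Add 180° to longitude and 90° to latitude: 267.4326, 178.4670.
Field (20°×10°, letters A–R): lon ⌊267.4326/20⌋ = 13 → N; lat ⌊178.4670/10⌋ = 17 → R.
Square (2°×1°, digits 0–9): lon ⌊7.4326/2⌋ = 3; lat ⌊8.4670/1⌋ = 8.
Subsquare (5′×2.5′, letters a–x): lon ⌊1.4326/0.0833333⌋ = 17 → r; lat ⌊0.4670/0.0416667⌋ = 11 → l.

NR38rl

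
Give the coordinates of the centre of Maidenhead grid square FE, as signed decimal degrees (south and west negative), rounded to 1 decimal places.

Field F=5, E=4: +5·20° lon, +4·10° lat → SW at lon -80°, lat -50°.
Cell spans 20° lon × 10° lat. Centre is SW corner plus half of each.
latitude -45.0, longitude -70.0.

-45.0, -70.0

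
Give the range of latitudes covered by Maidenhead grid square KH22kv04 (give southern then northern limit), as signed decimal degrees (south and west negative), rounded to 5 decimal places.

-17.10833, -17.10417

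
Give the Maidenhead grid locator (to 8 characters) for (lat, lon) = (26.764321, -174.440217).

Add 180° to longitude and 90° to latitude: 5.55978, 116.76432.
Field: lon ⌊5.55978/20⌋ = 0 → A; lat ⌊116.76432/10⌋ = 11 → L.
Square: lon ⌊5.55978/2⌋ = 2; lat ⌊6.76432/1⌋ = 6.
Subsquare: lon ⌊1.55978/0.0833333⌋ = 18 → s; lat ⌊0.76432/0.0416667⌋ = 18 → s.
Extended square: lon ⌊0.05978/0.00833333⌋ = 7; lat ⌊0.01432/0.00416667⌋ = 3.

AL26ss73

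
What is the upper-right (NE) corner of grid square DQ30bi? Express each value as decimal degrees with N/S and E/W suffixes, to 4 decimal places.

70.3750° N, 113.8333° W

Field D=3, Q=16: +3·20° lon, +16·10° lat → SW at lon -120°, lat 70°.
Square 3, 0: +3·2° lon, +0·1° lat → SW at lon -114°, lat 70°.
Subsquare b=1, i=8: +1·0.0833333° lon, +8·0.0416667° lat → SW at lon -113.917°, lat 70.3333°.
Cell spans 0.0833333° lon × 0.0416667° lat. NE corner is SW corner plus one full cell.
latitude 70.3750° N, longitude 113.8333° W.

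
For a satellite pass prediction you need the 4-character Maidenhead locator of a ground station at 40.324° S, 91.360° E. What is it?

NE59

Shift to the Maidenhead origin (180°W, 90°S): lon 271.36, lat 49.68.
Field: 271.36/20 → 13 → N, 49.68/10 → 4 → E; chars NE.
Square: 11.36/2 → 5, 9.68/1 → 9; chars 59.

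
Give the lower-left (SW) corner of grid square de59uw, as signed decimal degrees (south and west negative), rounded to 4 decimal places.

Field D=3, E=4: +3·20° lon, +4·10° lat → SW at lon -120°, lat -50°.
Square 5, 9: +5·2° lon, +9·1° lat → SW at lon -110°, lat -41°.
Subsquare u=20, w=22: +20·0.0833333° lon, +22·0.0416667° lat → SW at lon -108.333°, lat -40.0833°.
latitude -40.0833, longitude -108.3333.

-40.0833, -108.3333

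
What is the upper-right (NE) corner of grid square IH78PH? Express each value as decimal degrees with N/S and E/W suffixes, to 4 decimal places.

Field I=8, H=7: +8·20° lon, +7·10° lat → SW at lon -20°, lat -20°.
Square 7, 8: +7·2° lon, +8·1° lat → SW at lon -6°, lat -12°.
Subsquare p=15, h=7: +15·0.0833333° lon, +7·0.0416667° lat → SW at lon -4.75°, lat -11.7083°.
Cell spans 0.0833333° lon × 0.0416667° lat. NE corner is SW corner plus one full cell.
latitude 11.6667° S, longitude 4.6667° W.

11.6667° S, 4.6667° W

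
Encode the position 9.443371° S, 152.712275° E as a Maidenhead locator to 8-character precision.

Shift to the Maidenhead origin (180°W, 90°S): lon 332.71227, lat 80.55663.
Field (20°×10°, letters A–R): 332.71227/20 → 16 → Q, 80.55663/10 → 8 → I; chars QI.
Square (2°×1°, digits 0–9): 12.71227/2 → 6, 0.55663/1 → 0; chars 60.
Subsquare (5′×2.5′, letters a–x): 0.71227/0.0833333 → 8 → i, 0.55663/0.0416667 → 13 → n; chars in.
Extended square (30″×15″, digits 0–9): 0.04561/0.00833333 → 5, 0.01496/0.00416667 → 3; chars 53.

QI60in53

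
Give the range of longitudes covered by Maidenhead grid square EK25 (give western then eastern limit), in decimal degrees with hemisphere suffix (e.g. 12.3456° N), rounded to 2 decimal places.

Field E=4, K=10: +4·20° lon, +10·10° lat → SW at lon -100°, lat 10°.
Square 2, 5: +2·2° lon, +5·1° lat → SW at lon -96°, lat 15°.
Cell spans 2° lon × 1° lat.
west 96.00° W, east 94.00° W.

96.00° W, 94.00° W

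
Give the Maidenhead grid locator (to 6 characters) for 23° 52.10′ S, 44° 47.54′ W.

GG76od

Add 180° to longitude and 90° to latitude: 135.2077, 66.1317.
Field: 135.2077/20 → 6 → G, 66.1317/10 → 6 → G; chars GG.
Square: 15.2077/2 → 7, 6.1317/1 → 6; chars 76.
Subsquare: 1.2077/0.0833333 → 14 → o, 0.1317/0.0416667 → 3 → d; chars od.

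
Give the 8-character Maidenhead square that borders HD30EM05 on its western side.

Longitude extended square 0; −1 → -1, wraps to 9, carry into subsquare.
Longitude subsquare e = 4; −1 → 3 = d.
The latitude characters are unchanged.

HD30dm95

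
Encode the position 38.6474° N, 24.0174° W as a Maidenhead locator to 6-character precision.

HM78xp

Shift to the Maidenhead origin (180°W, 90°S): lon 155.9826, lat 128.6474.
Field (20°×10°, letters A–R): 155.9826/20 → 7 → H, 128.6474/10 → 12 → M; chars HM.
Square (2°×1°, digits 0–9): 15.9826/2 → 7, 8.6474/1 → 8; chars 78.
Subsquare (5′×2.5′, letters a–x): 1.9826/0.0833333 → 23 → x, 0.6474/0.0416667 → 15 → p; chars xp.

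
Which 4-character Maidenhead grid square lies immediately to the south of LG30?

Latitude square 0; −1 → -1, wraps to 9, carry into field.
Latitude field G = 6; −1 → 5 = F.
The longitude characters are unchanged.

LF39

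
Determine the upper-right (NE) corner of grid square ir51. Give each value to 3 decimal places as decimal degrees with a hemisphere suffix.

82.000° N, 8.000° W

Field I=8, R=17: +8·20° lon, +17·10° lat → SW at lon -20°, lat 80°.
Square 5, 1: +5·2° lon, +1·1° lat → SW at lon -10°, lat 81°.
Cell spans 2° lon × 1° lat. NE corner is SW corner plus one full cell.
latitude 82.000° N, longitude 8.000° W.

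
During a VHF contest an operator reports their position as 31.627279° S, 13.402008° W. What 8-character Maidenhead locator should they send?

IF38hi19

Offset from 180°W / 90°S: lon 166.59799°, lat 58.37272°.
Field: 166.59799/20 → 8 → I, 58.37272/10 → 5 → F; chars IF.
Square: 6.59799/2 → 3, 8.37272/1 → 8; chars 38.
Subsquare: 0.59799/0.0833333 → 7 → h, 0.37272/0.0416667 → 8 → i; chars hi.
Extended square: 0.01466/0.00833333 → 1, 0.03939/0.00416667 → 9; chars 19.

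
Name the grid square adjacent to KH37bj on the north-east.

KH37ck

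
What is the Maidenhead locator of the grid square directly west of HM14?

HM04

Longitude square 1; −1 → 0.
The latitude characters are unchanged.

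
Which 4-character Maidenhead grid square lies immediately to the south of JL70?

JK79

Latitude square 0; −1 → -1, wraps to 9, carry into field.
Latitude field L = 11; −1 → 10 = K.
The longitude characters are unchanged.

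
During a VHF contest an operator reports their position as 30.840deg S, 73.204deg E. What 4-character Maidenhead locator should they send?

Offset from 180°W / 90°S: lon 253.20°, lat 59.16°.
Field (20°×10°, letters A–R): lon ⌊253.20/20⌋ = 12 → M; lat ⌊59.16/10⌋ = 5 → F.
Square (2°×1°, digits 0–9): lon ⌊13.20/2⌋ = 6; lat ⌊9.16/1⌋ = 9.

MF69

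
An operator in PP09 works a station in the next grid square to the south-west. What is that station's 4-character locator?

OP98

Longitude square 0; −1 → -1, wraps to 9, carry into field.
Longitude field P = 15; −1 → 14 = O.
Latitude square 9; −1 → 8.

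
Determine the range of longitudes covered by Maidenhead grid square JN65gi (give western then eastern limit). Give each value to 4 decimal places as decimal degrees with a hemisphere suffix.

Field J=9, N=13: +9·20° lon, +13·10° lat → SW at lon 0°, lat 40°.
Square 6, 5: +6·2° lon, +5·1° lat → SW at lon 12°, lat 45°.
Subsquare g=6, i=8: +6·0.0833333° lon, +8·0.0416667° lat → SW at lon 12.5°, lat 45.3333°.
Cell spans 0.0833333° lon × 0.0416667° lat.
west 12.5000° E, east 12.5833° E.

12.5000° E, 12.5833° E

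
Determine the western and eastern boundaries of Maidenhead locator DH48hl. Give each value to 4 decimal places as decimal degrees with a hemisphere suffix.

111.4167° W, 111.3333° W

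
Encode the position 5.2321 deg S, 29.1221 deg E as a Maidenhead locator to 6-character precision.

Shift to the Maidenhead origin (180°W, 90°S): lon 209.1221, lat 84.7679.
Field: lon ⌊209.1221/20⌋ = 10 → K; lat ⌊84.7679/10⌋ = 8 → I.
Square: lon ⌊9.1221/2⌋ = 4; lat ⌊4.7679/1⌋ = 4.
Subsquare: lon ⌊1.1221/0.0833333⌋ = 13 → n; lat ⌊0.7679/0.0416667⌋ = 18 → s.

KI44ns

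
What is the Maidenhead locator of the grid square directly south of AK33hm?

Latitude subsquare m = 12; −1 → 11 = l.
The longitude characters are unchanged.

AK33hl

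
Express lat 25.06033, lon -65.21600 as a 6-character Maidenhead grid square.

Offset from 180°W / 90°S: lon 114.7840°, lat 115.0603°.
Field: 114.7840/20 → 5 → F, 115.0603/10 → 11 → L; chars FL.
Square: 14.7840/2 → 7, 5.0603/1 → 5; chars 75.
Subsquare: 0.7840/0.0833333 → 9 → j, 0.0603/0.0416667 → 1 → b; chars jb.

FL75jb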